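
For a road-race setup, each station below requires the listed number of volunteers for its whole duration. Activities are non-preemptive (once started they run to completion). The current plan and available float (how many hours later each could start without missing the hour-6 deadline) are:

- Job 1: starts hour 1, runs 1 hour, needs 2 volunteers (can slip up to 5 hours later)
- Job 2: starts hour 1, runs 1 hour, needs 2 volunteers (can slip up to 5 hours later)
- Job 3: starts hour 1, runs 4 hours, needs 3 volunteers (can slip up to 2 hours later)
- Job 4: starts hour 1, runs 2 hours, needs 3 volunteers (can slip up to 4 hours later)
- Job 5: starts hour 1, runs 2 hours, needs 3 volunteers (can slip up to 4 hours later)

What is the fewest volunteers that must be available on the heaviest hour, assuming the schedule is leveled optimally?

6

Early-start (Job 1@1, Job 2@1, Job 3@1, Job 4@1, Job 5@1) gives peak 13: h1:13  h2:9  h3:3  h4:3  h5:0  h6:0.
Shift Job 3→2, Job 4→2, Job 5→4.
Schedule Job 1@1, Job 2@1, Job 3@2, Job 4@2, Job 5@4: h1:4  h2:6  h3:6  h4:6  h5:6  h6:0 — peak 6.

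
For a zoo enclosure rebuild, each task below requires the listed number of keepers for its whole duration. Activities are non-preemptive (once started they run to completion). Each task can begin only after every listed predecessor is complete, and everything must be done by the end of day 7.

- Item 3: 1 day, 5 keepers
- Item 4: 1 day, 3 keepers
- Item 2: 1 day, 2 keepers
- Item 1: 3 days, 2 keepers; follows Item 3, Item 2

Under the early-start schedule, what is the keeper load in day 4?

2

At early start, day 4 has: Item 1.
Demand: 2 = 2.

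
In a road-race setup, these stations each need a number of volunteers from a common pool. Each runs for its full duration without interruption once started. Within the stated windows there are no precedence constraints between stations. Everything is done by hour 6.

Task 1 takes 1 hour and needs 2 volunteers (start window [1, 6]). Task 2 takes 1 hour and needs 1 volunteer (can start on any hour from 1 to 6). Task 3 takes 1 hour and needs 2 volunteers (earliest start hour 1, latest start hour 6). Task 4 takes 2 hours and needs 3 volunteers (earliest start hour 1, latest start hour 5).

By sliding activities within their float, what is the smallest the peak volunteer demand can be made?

3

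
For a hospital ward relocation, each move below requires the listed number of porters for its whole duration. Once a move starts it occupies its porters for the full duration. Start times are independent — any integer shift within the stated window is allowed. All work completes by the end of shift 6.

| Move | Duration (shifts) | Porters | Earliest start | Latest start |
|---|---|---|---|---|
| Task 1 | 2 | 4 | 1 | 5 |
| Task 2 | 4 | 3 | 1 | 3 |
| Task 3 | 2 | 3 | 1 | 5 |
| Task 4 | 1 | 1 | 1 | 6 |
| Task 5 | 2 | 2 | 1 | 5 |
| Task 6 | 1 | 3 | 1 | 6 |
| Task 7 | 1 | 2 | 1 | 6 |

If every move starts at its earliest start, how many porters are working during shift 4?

3

At early start, shift 4 has: Task 2.
Demand: 3 = 3.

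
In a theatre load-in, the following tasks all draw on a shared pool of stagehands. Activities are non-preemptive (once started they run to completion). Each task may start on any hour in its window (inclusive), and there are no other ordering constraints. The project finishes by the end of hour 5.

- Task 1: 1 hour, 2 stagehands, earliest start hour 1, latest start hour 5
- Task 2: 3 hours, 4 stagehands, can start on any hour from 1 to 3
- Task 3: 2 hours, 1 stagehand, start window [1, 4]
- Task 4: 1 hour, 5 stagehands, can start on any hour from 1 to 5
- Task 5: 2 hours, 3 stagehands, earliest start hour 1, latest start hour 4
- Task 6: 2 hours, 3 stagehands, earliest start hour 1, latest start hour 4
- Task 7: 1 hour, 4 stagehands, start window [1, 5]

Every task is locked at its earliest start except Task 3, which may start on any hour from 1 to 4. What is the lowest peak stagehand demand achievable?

Task 3@1: h1:22  h2:11  h3:4  h4:0  h5:0 → peak 22
Task 3@2: h1:21  h2:11  h3:5  h4:0  h5:0 → peak 21
Task 3@3: h1:21  h2:10  h3:5  h4:1  h5:0 → peak 21
Task 3@4: h1:21  h2:10  h3:4  h4:1  h5:1 → peak 21
Best is Task 3@2, peak 21.

21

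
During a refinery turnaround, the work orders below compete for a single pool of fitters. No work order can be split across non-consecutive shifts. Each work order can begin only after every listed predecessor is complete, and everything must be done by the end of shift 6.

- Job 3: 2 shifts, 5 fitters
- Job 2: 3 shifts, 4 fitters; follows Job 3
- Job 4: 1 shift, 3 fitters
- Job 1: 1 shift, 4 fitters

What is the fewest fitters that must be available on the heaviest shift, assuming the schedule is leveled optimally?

7

Early-start (Job 3@1, Job 2@3, Job 4@1, Job 1@1) gives peak 12: s1:12  s2:5  s3:4  s4:4  s5:4  s6:0.
Shift Job 4→3, Job 1→6.
Schedule Job 3@1, Job 2@3, Job 4@3, Job 1@6: s1:5  s2:5  s3:7  s4:4  s5:4  s6:4 — peak 7.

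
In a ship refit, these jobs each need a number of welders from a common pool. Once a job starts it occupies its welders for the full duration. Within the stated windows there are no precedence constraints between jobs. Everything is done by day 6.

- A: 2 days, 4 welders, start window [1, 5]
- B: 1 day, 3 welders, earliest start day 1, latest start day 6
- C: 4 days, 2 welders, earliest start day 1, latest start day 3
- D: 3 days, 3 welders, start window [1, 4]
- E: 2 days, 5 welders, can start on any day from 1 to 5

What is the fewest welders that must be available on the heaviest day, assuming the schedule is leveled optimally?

7

Early-start (A@1, B@1, C@1, D@1, E@1) gives peak 17: d1:17  d2:14  d3:5  d4:2  d5:0  d6:0.
Shift C→3, D→2, E→5.
Schedule A@1, B@1, C@3, D@2, E@5: d1:7  d2:7  d3:5  d4:5  d5:7  d6:7 — peak 7.
Total welder-days = 38 over 6 days ⇒ peak ≥ ⌈38/6⌉ = 7, so 7 is optimal.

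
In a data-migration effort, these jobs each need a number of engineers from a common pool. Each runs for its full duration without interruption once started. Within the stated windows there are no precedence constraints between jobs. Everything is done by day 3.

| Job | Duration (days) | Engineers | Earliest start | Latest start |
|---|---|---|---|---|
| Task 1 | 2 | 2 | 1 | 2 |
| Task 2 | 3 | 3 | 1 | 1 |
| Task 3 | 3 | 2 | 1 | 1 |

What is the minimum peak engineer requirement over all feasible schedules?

Schedule Task 1@1, Task 2@1, Task 3@1: d1:7  d2:7  d3:5 — peak 7.
Total engineer-days = 19 over 3 days ⇒ peak ≥ ⌈19/3⌉ = 7, so 7 is optimal.

7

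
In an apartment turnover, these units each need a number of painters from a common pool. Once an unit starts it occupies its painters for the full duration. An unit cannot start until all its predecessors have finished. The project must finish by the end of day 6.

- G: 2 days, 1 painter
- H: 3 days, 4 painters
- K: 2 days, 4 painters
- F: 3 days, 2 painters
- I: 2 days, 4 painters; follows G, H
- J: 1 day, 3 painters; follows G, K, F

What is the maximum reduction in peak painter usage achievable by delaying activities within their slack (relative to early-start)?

3

Early-start peak: d1:11  d2:11  d3:6  d4:7  d5:4  d6:0 ⇒ 11.
Leveled (G@1, H@1, K@4, F@1, I@4, J@6): d1:7  d2:7  d3:6  d4:8  d5:8  d6:3 ⇒ 8.
Reduction 11 − 8 = 3.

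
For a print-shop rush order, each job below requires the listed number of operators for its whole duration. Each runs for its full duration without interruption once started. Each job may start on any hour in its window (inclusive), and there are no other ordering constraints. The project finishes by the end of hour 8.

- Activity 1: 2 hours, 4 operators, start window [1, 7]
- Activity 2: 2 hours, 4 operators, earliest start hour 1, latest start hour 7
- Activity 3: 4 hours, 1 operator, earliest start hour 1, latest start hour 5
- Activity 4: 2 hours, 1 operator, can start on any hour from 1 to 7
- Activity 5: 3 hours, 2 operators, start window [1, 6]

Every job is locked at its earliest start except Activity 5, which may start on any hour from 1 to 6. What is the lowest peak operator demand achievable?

Activity 5@1: h1:12  h2:12  h3:3  h4:1  h5:0  h6:0  h7:0  h8:0 → peak 12
Activity 5@2: h1:10  h2:12  h3:3  h4:3  h5:0  h6:0  h7:0  h8:0 → peak 12
Activity 5@3: h1:10  h2:10  h3:3  h4:3  h5:2  h6:0  h7:0  h8:0 → peak 10
Activity 5@4: h1:10  h2:10  h3:1  h4:3  h5:2  h6:2  h7:0  h8:0 → peak 10
Activity 5@5: h1:10  h2:10  h3:1  h4:1  h5:2  h6:2  h7:2  h8:0 → peak 10
Activity 5@6: h1:10  h2:10  h3:1  h4:1  h5:0  h6:2  h7:2  h8:2 → peak 10
Best is Activity 5@3, peak 10.

10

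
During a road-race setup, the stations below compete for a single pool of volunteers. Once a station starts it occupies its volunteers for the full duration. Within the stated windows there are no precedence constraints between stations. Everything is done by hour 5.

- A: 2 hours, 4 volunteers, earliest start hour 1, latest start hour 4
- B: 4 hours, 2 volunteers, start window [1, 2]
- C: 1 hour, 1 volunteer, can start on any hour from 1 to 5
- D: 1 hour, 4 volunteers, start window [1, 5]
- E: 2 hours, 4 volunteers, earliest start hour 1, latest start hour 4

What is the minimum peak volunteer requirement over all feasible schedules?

6

Early-start (A@1, B@1, C@1, D@1, E@1) gives peak 15: h1:15  h2:10  h3:2  h4:2  h5:0.
Shift C→5, D→3, E→4.
Schedule A@1, B@1, C@5, D@3, E@4: h1:6  h2:6  h3:6  h4:6  h5:5 — peak 6.
Total volunteer-hours = 29 over 5 hours ⇒ peak ≥ ⌈29/5⌉ = 6, so 6 is optimal.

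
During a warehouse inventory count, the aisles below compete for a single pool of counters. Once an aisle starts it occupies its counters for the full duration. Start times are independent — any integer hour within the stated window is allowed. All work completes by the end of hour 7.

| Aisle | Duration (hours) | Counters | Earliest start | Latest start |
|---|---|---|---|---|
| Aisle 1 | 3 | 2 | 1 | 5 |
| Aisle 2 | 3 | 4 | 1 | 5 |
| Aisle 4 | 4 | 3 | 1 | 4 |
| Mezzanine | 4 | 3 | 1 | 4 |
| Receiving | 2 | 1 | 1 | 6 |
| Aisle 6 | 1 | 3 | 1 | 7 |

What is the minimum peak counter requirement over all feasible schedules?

Early-start (Aisle 1@1, Aisle 2@1, Aisle 4@1, Mezzanine@1, Receiving@1, Aisle 6@1) gives peak 16: h1:16  h2:13  h3:12  h4:6  h5:0  h6:0  h7:0.
Shift Aisle 2→5, Receiving→4, Aisle 6→5.
Schedule Aisle 1@1, Aisle 2@5, Aisle 4@1, Mezzanine@1, Receiving@4, Aisle 6@5: h1:8  h2:8  h3:8  h4:7  h5:8  h6:4  h7:4 — peak 8.

8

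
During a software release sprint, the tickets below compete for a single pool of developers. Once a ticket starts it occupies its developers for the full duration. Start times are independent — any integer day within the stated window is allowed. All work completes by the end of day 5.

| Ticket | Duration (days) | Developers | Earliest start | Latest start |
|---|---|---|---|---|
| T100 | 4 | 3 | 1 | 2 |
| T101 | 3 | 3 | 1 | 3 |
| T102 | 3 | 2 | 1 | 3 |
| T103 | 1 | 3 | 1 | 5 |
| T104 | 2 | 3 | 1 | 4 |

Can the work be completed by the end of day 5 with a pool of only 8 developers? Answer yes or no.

Schedule T100@1, T101@1, T102@1, T103@5, T104@4: d1:8  d2:8  d3:8  d4:6  d5:6 — peak 8 ≤ 8.

yes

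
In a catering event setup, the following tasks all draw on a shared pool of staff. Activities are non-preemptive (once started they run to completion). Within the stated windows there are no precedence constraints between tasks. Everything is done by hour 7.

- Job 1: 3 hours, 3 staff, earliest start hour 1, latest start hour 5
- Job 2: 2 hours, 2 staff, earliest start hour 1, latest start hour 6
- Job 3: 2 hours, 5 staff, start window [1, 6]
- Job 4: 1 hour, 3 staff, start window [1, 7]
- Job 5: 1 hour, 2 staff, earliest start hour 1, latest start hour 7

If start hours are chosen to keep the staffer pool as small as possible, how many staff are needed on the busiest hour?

Early-start (Job 1@1, Job 2@1, Job 3@1, Job 4@1, Job 5@1) gives peak 15: h1:15  h2:10  h3:3  h4:0  h5:0  h6:0  h7:0.
Shift Job 3→4, Job 4→6, Job 5→3.
Schedule Job 1@1, Job 2@1, Job 3@4, Job 4@6, Job 5@3: h1:5  h2:5  h3:5  h4:5  h5:5  h6:3  h7:0 — peak 5.

5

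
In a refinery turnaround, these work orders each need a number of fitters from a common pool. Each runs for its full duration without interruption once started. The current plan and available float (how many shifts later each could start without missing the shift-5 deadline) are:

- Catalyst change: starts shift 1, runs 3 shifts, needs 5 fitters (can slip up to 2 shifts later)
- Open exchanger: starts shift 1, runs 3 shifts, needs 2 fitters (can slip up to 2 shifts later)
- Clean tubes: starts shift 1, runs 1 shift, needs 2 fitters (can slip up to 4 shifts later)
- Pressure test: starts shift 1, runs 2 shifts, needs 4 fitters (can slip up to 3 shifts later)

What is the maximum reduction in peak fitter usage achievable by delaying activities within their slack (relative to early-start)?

Early-start peak: s1:13  s2:11  s3:7  s4:0  s5:0 ⇒ 13.
Leveled (Catalyst change@1, Open exchanger@1, Clean tubes@4, Pressure test@4): s1:7  s2:7  s3:7  s4:6  s5:4 ⇒ 7.
Reduction 13 − 7 = 6.

6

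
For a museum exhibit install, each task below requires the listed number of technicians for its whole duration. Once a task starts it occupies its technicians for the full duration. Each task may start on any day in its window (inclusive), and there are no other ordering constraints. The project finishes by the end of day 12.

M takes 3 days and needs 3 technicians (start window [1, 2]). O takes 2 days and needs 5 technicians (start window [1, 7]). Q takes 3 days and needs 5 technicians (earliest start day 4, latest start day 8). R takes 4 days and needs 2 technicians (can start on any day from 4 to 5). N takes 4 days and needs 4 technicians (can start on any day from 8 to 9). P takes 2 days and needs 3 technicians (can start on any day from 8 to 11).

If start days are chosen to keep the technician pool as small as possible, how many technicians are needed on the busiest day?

7

Early-start (M@1, O@1, Q@4, R@4, N@8, P@8) gives peak 8: d1:8  d2:8  d3:3  d4:7  d5:7  d6:7  d7:2  d8:7  d9:7  d10:4  d11:4  d12:0.
Shift O→4, Q→6, N→9, P→9.
Schedule M@1, O@4, Q@6, R@4, N@9, P@9: d1:3  d2:3  d3:3  d4:7  d5:7  d6:7  d7:7  d8:5  d9:7  d10:7  d11:4  d12:4 — peak 7.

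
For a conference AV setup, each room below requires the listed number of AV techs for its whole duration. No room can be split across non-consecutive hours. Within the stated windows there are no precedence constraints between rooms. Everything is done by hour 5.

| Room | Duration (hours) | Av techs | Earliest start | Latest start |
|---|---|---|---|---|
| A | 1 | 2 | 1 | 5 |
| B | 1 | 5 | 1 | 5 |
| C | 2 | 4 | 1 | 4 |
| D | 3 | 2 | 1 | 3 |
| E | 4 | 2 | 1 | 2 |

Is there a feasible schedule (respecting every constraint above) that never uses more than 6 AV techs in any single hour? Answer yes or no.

no

The minimum achievable peak is 7; 6 < 7, so no feasible schedule stays within the cap.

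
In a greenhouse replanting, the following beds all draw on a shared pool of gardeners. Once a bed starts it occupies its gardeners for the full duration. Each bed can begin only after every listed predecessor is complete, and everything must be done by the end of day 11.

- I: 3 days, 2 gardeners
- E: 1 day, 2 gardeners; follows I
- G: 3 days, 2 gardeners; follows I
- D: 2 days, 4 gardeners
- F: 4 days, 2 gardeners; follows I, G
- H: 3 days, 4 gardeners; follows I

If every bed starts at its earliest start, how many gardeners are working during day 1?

6

At early start, day 1 has: I, D.
Demand: 2 + 4 = 6.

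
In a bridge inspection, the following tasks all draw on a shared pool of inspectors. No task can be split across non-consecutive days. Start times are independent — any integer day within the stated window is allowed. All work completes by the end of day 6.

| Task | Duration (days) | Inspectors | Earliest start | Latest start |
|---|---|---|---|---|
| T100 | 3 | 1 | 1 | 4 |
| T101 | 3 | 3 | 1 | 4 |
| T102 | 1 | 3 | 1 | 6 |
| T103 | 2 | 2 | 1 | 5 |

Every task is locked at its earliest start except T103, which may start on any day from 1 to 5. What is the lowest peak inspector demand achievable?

T103@1: d1:9  d2:6  d3:4  d4:0  d5:0  d6:0 → peak 9
T103@2: d1:7  d2:6  d3:6  d4:0  d5:0  d6:0 → peak 7
T103@3: d1:7  d2:4  d3:6  d4:2  d5:0  d6:0 → peak 7
T103@4: d1:7  d2:4  d3:4  d4:2  d5:2  d6:0 → peak 7
T103@5: d1:7  d2:4  d3:4  d4:0  d5:2  d6:2 → peak 7
Best is T103@2, peak 7.

7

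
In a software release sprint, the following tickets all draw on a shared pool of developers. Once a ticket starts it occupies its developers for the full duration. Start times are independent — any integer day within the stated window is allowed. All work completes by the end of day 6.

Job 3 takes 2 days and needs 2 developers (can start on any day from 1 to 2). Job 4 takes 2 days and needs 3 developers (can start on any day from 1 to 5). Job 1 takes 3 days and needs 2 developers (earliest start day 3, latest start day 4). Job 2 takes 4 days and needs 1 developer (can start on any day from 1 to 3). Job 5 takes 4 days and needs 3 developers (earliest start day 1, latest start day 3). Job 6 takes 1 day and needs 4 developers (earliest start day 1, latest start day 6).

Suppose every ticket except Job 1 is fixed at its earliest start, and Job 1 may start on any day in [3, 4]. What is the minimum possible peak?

Job 1@3: d1:13  d2:9  d3:6  d4:6  d5:2  d6:0 → peak 13
Job 1@4: d1:13  d2:9  d3:4  d4:6  d5:2  d6:2 → peak 13
Best is Job 1@3, peak 13.

13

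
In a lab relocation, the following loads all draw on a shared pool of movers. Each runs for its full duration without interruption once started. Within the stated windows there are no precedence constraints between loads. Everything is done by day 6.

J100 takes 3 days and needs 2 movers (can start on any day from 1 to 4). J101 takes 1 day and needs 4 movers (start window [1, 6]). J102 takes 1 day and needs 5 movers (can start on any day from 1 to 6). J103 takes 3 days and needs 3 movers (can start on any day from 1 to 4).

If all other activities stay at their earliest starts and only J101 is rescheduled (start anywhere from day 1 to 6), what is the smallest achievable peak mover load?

J101@1: d1:14  d2:5  d3:5  d4:0  d5:0  d6:0 → peak 14
J101@2: d1:10  d2:9  d3:5  d4:0  d5:0  d6:0 → peak 10
J101@3: d1:10  d2:5  d3:9  d4:0  d5:0  d6:0 → peak 10
J101@4: d1:10  d2:5  d3:5  d4:4  d5:0  d6:0 → peak 10
J101@5: d1:10  d2:5  d3:5  d4:0  d5:4  d6:0 → peak 10
J101@6: d1:10  d2:5  d3:5  d4:0  d5:0  d6:4 → peak 10
Best is J101@2, peak 10.

10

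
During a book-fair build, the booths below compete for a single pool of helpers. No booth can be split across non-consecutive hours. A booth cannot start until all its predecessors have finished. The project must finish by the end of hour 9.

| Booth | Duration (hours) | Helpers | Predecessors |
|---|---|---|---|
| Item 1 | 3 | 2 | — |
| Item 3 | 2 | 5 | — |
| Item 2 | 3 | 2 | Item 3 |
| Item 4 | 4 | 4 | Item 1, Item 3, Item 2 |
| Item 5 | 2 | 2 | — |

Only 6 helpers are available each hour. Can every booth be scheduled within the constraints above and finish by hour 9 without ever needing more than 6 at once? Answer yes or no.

Schedule Item 1@3, Item 3@1, Item 2@3, Item 4@6, Item 5@3: h1:5  h2:5  h3:6  h4:6  h5:4  h6:4  h7:4  h8:4  h9:4 — peak 6 ≤ 6.

yes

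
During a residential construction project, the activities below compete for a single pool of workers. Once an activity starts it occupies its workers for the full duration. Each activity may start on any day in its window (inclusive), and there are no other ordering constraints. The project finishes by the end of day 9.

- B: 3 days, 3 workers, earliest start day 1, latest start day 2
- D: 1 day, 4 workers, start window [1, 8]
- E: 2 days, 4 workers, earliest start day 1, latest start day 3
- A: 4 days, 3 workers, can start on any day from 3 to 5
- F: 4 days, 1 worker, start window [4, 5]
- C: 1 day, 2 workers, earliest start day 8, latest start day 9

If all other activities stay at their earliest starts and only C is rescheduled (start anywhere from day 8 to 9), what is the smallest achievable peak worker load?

11

C@8: d1:11  d2:7  d3:6  d4:4  d5:4  d6:4  d7:1  d8:2  d9:0 → peak 11
C@9: d1:11  d2:7  d3:6  d4:4  d5:4  d6:4  d7:1  d8:0  d9:2 → peak 11
Best is C@8, peak 11.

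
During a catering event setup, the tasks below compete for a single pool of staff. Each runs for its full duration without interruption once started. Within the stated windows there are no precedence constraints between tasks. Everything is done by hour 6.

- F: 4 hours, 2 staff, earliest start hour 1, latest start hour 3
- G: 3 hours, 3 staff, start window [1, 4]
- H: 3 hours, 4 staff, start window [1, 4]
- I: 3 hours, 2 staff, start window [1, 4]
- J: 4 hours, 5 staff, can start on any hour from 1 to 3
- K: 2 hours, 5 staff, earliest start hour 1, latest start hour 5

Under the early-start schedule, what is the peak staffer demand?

Early-start schedule: F@1, G@1, H@1, I@1, J@1, K@1.
Load per hour: hour 1: 21, hour 2: 21, hour 3: 16, hour 4: 7, hour 5: 0, hour 6: 0.
Peak is 21.

21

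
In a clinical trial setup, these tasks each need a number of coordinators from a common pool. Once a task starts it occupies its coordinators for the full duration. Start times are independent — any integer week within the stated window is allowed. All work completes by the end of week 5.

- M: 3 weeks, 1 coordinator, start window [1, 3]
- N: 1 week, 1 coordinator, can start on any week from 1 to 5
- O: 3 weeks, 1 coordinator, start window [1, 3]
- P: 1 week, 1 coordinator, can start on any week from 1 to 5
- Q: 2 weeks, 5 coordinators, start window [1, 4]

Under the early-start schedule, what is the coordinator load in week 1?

9

At early start, week 1 has: M, N, O, P, Q.
Demand: 1 + 1 + 1 + 1 + 5 = 9.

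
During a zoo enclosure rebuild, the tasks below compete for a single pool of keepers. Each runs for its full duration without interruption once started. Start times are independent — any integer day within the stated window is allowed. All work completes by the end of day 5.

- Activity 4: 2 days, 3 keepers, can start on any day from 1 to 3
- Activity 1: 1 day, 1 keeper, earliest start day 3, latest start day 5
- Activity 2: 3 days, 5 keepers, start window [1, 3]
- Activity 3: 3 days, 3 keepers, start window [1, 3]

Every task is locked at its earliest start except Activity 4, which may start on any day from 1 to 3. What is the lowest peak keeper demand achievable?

11

Activity 4@1: d1:11  d2:11  d3:9  d4:0  d5:0 → peak 11
Activity 4@2: d1:8  d2:11  d3:12  d4:0  d5:0 → peak 12
Activity 4@3: d1:8  d2:8  d3:12  d4:3  d5:0 → peak 12
Best is Activity 4@1, peak 11.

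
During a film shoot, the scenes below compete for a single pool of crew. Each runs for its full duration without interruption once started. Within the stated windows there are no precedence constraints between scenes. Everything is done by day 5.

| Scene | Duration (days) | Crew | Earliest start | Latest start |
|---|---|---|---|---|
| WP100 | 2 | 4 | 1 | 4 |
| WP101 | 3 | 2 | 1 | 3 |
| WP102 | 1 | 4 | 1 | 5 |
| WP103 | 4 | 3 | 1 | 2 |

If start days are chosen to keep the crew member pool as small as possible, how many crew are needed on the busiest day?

7

Early-start (WP100@1, WP101@1, WP102@1, WP103@1) gives peak 13: d1:13  d2:9  d3:5  d4:3  d5:0.
Shift WP101→3, WP102→5.
Schedule WP100@1, WP101@3, WP102@5, WP103@1: d1:7  d2:7  d3:5  d4:5  d5:6 — peak 7.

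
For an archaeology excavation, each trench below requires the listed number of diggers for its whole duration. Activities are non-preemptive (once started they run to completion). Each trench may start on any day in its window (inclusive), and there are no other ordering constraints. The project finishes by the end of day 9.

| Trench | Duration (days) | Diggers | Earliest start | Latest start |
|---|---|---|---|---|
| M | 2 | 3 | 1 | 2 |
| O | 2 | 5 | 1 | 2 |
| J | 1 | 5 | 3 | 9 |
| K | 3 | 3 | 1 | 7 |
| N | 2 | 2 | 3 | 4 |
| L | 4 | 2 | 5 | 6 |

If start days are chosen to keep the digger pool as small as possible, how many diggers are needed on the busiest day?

Early-start (M@1, O@1, J@3, K@1, N@3, L@5) gives peak 11: d1:11  d2:11  d3:10  d4:2  d5:2  d6:2  d7:2  d8:2  d9:0.
Shift K→3, N→4.
Schedule M@1, O@1, J@3, K@3, N@4, L@5: d1:8  d2:8  d3:8  d4:5  d5:7  d6:2  d7:2  d8:2  d9:0 — peak 8.

8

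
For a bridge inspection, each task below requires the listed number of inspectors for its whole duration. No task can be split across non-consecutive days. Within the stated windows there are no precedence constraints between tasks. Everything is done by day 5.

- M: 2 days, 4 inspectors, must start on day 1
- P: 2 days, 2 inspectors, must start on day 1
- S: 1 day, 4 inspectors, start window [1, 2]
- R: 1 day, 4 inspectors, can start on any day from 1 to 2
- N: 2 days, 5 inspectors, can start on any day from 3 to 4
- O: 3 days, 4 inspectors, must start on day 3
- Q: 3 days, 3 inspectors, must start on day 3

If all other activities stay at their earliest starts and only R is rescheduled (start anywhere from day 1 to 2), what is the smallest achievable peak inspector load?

12

R@1: d1:14  d2:6  d3:12  d4:12  d5:7 → peak 14
R@2: d1:10  d2:10  d3:12  d4:12  d5:7 → peak 12
Best is R@2, peak 12.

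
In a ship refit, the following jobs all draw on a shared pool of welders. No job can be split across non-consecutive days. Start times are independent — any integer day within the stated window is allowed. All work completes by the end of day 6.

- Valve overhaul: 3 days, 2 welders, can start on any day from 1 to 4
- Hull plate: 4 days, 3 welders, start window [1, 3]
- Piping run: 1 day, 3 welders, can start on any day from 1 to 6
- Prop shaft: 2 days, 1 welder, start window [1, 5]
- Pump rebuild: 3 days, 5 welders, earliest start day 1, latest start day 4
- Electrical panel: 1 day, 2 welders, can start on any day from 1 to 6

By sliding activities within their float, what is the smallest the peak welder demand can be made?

8

Early-start (Valve overhaul@1, Hull plate@1, Piping run@1, Prop shaft@1, Pump rebuild@1, Electrical panel@1) gives peak 16: d1:16  d2:11  d3:10  d4:3  d5:0  d6:0.
Shift Prop shaft→2, Pump rebuild→4, Electrical panel→2.
Schedule Valve overhaul@1, Hull plate@1, Piping run@1, Prop shaft@2, Pump rebuild@4, Electrical panel@2: d1:8  d2:8  d3:6  d4:8  d5:5  d6:5 — peak 8.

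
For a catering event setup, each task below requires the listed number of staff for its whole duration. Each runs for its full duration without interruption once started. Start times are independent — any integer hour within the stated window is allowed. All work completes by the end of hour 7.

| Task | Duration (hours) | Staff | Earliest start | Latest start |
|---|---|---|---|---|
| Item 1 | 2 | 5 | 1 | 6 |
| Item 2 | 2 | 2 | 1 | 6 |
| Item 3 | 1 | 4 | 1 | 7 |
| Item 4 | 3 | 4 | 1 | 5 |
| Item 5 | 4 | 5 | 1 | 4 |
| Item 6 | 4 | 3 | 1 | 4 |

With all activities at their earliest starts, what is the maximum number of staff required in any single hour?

Early-start schedule: Item 1@1, Item 2@1, Item 3@1, Item 4@1, Item 5@1, Item 6@1.
Load per hour: hour 1: 23, hour 2: 19, hour 3: 12, hour 4: 8, hour 5: 0, hour 6: 0, hour 7: 0.
Peak is 23.

23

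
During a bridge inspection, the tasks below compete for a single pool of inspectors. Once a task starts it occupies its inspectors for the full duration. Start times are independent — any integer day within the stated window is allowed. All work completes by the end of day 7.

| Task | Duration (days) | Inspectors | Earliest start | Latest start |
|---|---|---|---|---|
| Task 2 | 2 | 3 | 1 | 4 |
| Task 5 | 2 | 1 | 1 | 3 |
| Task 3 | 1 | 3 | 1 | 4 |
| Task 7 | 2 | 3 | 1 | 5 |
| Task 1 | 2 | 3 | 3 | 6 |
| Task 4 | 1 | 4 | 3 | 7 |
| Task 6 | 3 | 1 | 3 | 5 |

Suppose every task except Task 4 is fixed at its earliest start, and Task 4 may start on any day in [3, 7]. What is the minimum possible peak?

10

Task 4@3: d1:10  d2:7  d3:8  d4:4  d5:1  d6:0  d7:0 → peak 10
Task 4@4: d1:10  d2:7  d3:4  d4:8  d5:1  d6:0  d7:0 → peak 10
Task 4@5: d1:10  d2:7  d3:4  d4:4  d5:5  d6:0  d7:0 → peak 10
Task 4@6: d1:10  d2:7  d3:4  d4:4  d5:1  d6:4  d7:0 → peak 10
Task 4@7: d1:10  d2:7  d3:4  d4:4  d5:1  d6:0  d7:4 → peak 10
Best is Task 4@3, peak 10.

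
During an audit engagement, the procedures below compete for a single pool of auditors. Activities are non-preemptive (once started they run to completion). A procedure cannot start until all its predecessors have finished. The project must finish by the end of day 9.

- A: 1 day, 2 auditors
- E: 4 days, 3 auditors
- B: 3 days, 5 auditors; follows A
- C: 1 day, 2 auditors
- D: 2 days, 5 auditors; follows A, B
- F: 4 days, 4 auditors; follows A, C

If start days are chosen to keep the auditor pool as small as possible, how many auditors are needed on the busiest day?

9

Early-start (A@1, E@1, B@2, C@1, D@5, F@2) gives peak 12: d1:7  d2:12  d3:12  d4:12  d5:9  d6:5  d7:0  d8:0  d9:0.
Shift F→5.
Schedule A@1, E@1, B@2, C@1, D@5, F@5: d1:7  d2:8  d3:8  d4:8  d5:9  d6:9  d7:4  d8:4  d9:0 — peak 9.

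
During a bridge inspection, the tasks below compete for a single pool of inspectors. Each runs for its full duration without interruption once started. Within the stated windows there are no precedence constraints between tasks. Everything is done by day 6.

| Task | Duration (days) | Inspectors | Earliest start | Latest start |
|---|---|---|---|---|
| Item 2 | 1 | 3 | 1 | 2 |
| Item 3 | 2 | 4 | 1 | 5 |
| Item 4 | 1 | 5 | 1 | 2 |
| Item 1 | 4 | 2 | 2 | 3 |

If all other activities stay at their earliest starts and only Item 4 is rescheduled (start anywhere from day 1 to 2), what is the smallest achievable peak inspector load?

Item 4@1: d1:12  d2:6  d3:2  d4:2  d5:2  d6:0 → peak 12
Item 4@2: d1:7  d2:11  d3:2  d4:2  d5:2  d6:0 → peak 11
Best is Item 4@2, peak 11.

11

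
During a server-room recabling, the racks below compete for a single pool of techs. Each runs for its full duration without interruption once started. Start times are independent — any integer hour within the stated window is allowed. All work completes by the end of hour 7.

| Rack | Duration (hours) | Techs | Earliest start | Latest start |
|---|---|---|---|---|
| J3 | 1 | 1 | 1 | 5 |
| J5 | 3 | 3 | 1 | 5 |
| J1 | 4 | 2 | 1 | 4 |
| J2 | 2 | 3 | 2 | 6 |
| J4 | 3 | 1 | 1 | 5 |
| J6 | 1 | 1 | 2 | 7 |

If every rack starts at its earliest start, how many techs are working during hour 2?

10

At early start, hour 2 has: J5, J1, J2, J4, J6.
Demand: 3 + 2 + 3 + 1 + 1 = 10.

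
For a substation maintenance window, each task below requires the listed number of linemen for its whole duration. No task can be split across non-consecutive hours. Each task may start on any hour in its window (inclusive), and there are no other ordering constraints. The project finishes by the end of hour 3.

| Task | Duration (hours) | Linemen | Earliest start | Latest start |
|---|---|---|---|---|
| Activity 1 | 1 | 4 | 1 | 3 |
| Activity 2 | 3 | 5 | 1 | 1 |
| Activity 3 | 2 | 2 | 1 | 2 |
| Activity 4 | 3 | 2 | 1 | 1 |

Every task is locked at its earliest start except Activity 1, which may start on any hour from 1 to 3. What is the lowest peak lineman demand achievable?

Activity 1@1: h1:13  h2:9  h3:7 → peak 13
Activity 1@2: h1:9  h2:13  h3:7 → peak 13
Activity 1@3: h1:9  h2:9  h3:11 → peak 11
Best is Activity 1@3, peak 11.

11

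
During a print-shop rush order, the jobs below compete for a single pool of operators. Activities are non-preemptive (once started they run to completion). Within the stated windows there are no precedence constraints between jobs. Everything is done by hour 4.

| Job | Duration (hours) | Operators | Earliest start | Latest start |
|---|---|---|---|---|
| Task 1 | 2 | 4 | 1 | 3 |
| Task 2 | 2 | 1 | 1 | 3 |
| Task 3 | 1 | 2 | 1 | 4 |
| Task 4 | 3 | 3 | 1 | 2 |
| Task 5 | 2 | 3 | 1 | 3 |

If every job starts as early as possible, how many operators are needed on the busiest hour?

13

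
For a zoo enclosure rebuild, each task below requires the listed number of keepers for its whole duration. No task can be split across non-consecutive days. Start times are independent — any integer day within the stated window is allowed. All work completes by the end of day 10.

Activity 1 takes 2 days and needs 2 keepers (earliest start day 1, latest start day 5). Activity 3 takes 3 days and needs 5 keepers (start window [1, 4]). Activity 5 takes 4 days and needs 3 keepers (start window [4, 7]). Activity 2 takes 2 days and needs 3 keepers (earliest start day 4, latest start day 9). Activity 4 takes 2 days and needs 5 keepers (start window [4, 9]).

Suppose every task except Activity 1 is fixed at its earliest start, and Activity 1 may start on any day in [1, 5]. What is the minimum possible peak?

11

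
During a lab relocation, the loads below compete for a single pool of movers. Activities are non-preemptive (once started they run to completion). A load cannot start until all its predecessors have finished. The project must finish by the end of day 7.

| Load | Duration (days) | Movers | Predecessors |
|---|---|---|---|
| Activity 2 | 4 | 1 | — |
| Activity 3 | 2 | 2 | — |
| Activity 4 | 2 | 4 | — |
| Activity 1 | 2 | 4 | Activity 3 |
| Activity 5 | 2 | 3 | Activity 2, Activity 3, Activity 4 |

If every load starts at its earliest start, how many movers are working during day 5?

At early start, day 5 has: Activity 5.
Demand: 3 = 3.

3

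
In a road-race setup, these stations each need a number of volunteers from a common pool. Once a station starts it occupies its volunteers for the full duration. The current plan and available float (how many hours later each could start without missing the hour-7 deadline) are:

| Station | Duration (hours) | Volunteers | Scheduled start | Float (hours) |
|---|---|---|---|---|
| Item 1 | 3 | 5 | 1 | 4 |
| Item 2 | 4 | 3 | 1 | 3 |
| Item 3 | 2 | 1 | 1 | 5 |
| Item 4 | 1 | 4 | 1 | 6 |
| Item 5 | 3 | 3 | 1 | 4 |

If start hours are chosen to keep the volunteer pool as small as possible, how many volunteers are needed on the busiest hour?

7

Early-start (Item 1@1, Item 2@1, Item 3@1, Item 4@1, Item 5@1) gives peak 16: h1:16  h2:12  h3:11  h4:3  h5:0  h6:0  h7:0.
Shift Item 2→4, Item 4→4, Item 5→5.
Schedule Item 1@1, Item 2@4, Item 3@1, Item 4@4, Item 5@5: h1:6  h2:6  h3:5  h4:7  h5:6  h6:6  h7:6 — peak 7.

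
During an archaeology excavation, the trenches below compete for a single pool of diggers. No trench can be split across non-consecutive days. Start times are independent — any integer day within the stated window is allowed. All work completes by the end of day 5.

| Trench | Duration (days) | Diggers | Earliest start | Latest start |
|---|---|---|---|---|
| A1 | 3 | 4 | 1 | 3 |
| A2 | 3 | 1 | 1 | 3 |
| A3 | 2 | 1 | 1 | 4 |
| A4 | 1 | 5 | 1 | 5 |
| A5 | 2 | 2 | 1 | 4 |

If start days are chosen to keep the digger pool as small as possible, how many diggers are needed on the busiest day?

6

Early-start (A1@1, A2@1, A3@1, A4@1, A5@1) gives peak 13: d1:13  d2:8  d3:5  d4:0  d5:0.
Shift A2→3, A3→3, A4→5.
Schedule A1@1, A2@3, A3@3, A4@5, A5@1: d1:6  d2:6  d3:6  d4:2  d5:6 — peak 6.
Total digger-days = 26 over 5 days ⇒ peak ≥ ⌈26/5⌉ = 6, so 6 is optimal.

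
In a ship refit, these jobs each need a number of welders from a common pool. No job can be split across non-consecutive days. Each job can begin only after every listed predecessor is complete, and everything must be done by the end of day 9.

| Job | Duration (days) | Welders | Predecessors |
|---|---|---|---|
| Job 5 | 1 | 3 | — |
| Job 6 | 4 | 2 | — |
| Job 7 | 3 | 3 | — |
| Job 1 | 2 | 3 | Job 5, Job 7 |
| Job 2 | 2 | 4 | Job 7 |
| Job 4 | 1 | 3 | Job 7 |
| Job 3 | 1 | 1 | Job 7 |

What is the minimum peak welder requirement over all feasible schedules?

5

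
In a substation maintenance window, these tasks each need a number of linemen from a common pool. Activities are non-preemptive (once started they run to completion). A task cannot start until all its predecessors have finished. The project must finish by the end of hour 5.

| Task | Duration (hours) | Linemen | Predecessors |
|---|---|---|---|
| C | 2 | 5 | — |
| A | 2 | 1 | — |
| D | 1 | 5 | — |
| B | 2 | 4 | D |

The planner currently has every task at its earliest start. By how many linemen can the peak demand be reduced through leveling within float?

6

Early-start peak: h1:11  h2:10  h3:4  h4:0  h5:0 ⇒ 11.
Leveled (C@1, A@4, D@3, B@4): h1:5  h2:5  h3:5  h4:5  h5:5 ⇒ 5.
Reduction 11 − 5 = 6.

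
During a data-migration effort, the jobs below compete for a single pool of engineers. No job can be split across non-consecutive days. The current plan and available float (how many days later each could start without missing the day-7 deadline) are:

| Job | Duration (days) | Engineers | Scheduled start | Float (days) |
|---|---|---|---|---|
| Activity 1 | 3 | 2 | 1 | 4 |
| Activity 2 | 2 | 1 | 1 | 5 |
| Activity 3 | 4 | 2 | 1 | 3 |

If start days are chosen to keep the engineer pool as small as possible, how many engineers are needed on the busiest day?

3

Early-start (Activity 1@1, Activity 2@1, Activity 3@1) gives peak 5: d1:5  d2:5  d3:4  d4:2  d5:0  d6:0  d7:0.
Shift Activity 3→4.
Schedule Activity 1@1, Activity 2@1, Activity 3@4: d1:3  d2:3  d3:2  d4:2  d5:2  d6:2  d7:2 — peak 3.
Total engineer-days = 16 over 7 days ⇒ peak ≥ ⌈16/7⌉ = 3, so 3 is optimal.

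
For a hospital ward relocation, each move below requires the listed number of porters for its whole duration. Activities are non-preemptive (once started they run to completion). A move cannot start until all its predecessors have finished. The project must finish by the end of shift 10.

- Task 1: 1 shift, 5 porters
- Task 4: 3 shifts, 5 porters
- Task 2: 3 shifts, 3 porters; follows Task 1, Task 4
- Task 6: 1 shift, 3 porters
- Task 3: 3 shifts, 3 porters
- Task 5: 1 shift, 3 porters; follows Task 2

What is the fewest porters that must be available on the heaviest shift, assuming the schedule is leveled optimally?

6

Early-start (Task 1@1, Task 4@1, Task 2@4, Task 6@1, Task 3@1, Task 5@7) gives peak 16: s1:16  s2:8  s3:8  s4:3  s5:3  s6:3  s7:3  s8:0  s9:0  s10:0.
Shift Task 4→2, Task 2→5, Task 6→5, Task 3→6, Task 5→8.
Schedule Task 1@1, Task 4@2, Task 2@5, Task 6@5, Task 3@6, Task 5@8: s1:5  s2:5  s3:5  s4:5  s5:6  s6:6  s7:6  s8:6  s9:0  s10:0 — peak 6.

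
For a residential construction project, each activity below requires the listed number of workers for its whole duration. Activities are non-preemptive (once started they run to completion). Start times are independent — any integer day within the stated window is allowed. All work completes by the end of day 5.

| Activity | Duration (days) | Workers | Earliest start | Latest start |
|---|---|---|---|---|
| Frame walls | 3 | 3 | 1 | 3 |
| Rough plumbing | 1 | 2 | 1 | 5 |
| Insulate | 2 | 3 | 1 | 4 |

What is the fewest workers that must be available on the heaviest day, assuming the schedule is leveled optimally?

5

Early-start (Frame walls@1, Rough plumbing@1, Insulate@1) gives peak 8: d1:8  d2:6  d3:3  d4:0  d5:0.
Shift Insulate→4.
Schedule Frame walls@1, Rough plumbing@1, Insulate@4: d1:5  d2:3  d3:3  d4:3  d5:3 — peak 5.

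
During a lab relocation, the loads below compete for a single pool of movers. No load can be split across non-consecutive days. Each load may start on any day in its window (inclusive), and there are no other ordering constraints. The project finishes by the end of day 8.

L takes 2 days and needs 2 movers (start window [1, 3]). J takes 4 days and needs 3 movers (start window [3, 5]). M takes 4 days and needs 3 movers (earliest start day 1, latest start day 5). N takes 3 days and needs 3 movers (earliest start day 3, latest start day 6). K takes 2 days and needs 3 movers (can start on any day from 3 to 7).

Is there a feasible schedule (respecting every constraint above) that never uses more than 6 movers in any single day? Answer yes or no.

yes

Schedule L@1, J@3, M@1, N@5, K@7: d1:5  d2:5  d3:6  d4:6  d5:6  d6:6  d7:6  d8:3 — peak 6 ≤ 6.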